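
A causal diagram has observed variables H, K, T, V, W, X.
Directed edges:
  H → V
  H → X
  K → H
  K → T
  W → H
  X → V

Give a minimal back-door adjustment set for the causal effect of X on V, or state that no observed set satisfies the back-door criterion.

desc(X)\{X}={V}; candidates ⊆ {H,K,T,W}.
size 0: {}; under {} X still reaches {H,K,T,V,W} ∋ V.
{H}: X⊥V given {H} in G with X→· removed — back-door holds.

X→V: minimal back-door set {H}.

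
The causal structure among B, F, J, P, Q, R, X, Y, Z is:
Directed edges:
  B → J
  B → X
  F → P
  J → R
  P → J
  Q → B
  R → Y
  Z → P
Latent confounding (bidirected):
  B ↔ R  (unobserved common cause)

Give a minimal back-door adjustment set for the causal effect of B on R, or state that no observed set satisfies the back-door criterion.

desc(B)\{B}={J,R,X,Y}; candidates ⊆ {F,P,Q,Z}.
B↔R: latent back-door arc(s) into B.
size 0: {}; under {} B still reaches {Q,R,Y} ∋ R.
size 1: {F}, {P}, {Q} …(+1); under {F} B still reaches {Q,R,Y} ∋ R.
size 2: {F,P}, {F,Q}, {F,Z} …(+3); under {F,P} B still reaches {Q,R,Y} ∋ R.
B↔R cannot be blocked by any observed set — no back-door set.

B→R: no observed back-door set.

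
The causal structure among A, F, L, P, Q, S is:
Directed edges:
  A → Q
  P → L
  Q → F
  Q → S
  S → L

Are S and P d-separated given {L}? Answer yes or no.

Bayes-Ball from S | {L} reaches {A,F,P,Q}.
P ∈ reach(S|{L}) ⇒ S ⊥̸ P | {L}.

No — S and P are d-connected given {L}.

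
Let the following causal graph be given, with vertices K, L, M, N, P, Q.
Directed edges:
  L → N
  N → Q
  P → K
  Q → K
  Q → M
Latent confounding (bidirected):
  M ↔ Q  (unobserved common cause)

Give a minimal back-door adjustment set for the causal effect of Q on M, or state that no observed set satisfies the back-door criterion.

desc(Q)\{Q}={K,M}; candidates ⊆ {L,N,P}.
Q↔M: latent back-door arc(s) into Q.
size 0: {}; under {} Q still reaches {L,M,N} ∋ M.
size 1: {L}, {N}, {P}; under {L} Q still reaches {M,N} ∋ M.
size 2: {L,N}, {L,P}, {N,P}; under {L,N} Q still reaches {M} ∋ M.
Q↔M cannot be blocked by any observed set — no back-door set.

Q→M: no observed back-door set.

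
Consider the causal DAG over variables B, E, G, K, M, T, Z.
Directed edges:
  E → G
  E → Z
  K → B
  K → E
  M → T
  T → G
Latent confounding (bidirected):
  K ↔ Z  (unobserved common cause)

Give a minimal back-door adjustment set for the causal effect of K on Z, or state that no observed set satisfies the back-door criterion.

K→Z: no observed back-door set.

desc(K)\{K}={B,E,G,Z}; candidates ⊆ {M,T}.
K↔Z: latent back-door arc(s) into K.
size 0: {}; under {} K still reaches {Z} ∋ Z.
size 1: {M}, {T}; under {M} K still reaches {Z} ∋ Z.
size 2: {M,T}; under {M,T} K still reaches {Z} ∋ Z.
K↔Z cannot be blocked by any observed set — no back-door set.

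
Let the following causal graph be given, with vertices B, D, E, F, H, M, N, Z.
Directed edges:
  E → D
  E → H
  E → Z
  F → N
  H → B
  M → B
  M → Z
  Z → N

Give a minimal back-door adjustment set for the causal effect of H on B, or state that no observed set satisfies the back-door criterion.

desc(H)\{H}={B}; candidates ⊆ {D,E,F,M,N,Z}.
∅: H⊥B given ∅ in G with H→· removed — back-door holds.

H→B: minimal back-door set ∅.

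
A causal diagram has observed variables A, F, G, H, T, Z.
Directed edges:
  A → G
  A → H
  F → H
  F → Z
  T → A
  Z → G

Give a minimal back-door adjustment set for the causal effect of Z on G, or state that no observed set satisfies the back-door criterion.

desc(Z)\{Z}={G}; candidates ⊆ {A,F,H,T}.
∅: Z⊥G given ∅ in G with Z→· removed — back-door holds.

Z→G: minimal back-door set ∅.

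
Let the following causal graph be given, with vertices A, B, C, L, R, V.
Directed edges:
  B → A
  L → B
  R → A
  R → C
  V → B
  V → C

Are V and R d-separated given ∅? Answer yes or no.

Yes — V ⊥ R | ∅.

Bayes-Ball from V | ∅ reaches {A,B,C}.
R ∉ reach(V|∅) ⇒ V ⊥ R | ∅.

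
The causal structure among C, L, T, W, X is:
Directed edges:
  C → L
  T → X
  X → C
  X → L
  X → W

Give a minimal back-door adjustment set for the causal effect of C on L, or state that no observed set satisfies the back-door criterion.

desc(C)\{C}={L}; candidates ⊆ {T,W,X}.
size 0: {}; under {} C still reaches {L,T,W,X} ∋ L.
{X}: C⊥L given {X} in G with C→· removed — back-door holds.

C→L: minimal back-door set {X}.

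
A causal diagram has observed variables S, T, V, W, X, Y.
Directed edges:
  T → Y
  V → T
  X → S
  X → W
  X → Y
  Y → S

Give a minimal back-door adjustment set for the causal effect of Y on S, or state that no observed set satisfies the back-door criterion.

Y→S: minimal back-door set {X}.

desc(Y)\{Y}={S}; candidates ⊆ {T,V,W,X}.
size 0: {}; under {} Y still reaches {S,T,V,W,X} ∋ S.
{X}: Y⊥S given {X} in G with Y→· removed — back-door holds.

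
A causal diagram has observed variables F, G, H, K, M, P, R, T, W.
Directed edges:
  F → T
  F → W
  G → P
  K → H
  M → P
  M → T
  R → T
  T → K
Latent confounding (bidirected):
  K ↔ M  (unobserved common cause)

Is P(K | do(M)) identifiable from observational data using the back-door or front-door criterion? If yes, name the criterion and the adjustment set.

P(K|do(M)): frontdoor, adjust for {T}.

desc(M)\{M}={H,K,P,T}; candidates ⊆ {F,G,R,W}.
M↔K: latent back-door arc(s) into M.
size 0: {}; under {} M still reaches {H,K} ∋ K.
size 1: {F}, {G}, {R} …(+1); under {F} M still reaches {H,K} ∋ K.
size 2: {F,G}, {F,R}, {F,W} …(+3); under {F,G} M still reaches {H,K} ∋ K.
M↔K cannot be blocked by any observed set — no back-door set.
{T}: (i) intercepts every directed M→K path; (ii) no back-door M→{T}; (iii) {M} blocks every back-door {T}→K. Front-door holds.
P(K|do(M)) = Σ_{T} P(T|M) Σ_{M'} P(K|T,M')P(M').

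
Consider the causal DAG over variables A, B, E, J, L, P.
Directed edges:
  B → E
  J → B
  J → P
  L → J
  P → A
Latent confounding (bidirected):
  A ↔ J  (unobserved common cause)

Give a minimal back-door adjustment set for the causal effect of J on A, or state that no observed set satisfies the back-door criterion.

J→A: no observed back-door set.

desc(J)\{J}={A,B,E,P}; candidates ⊆ {L}.
J↔A: latent back-door arc(s) into J.
size 0: {}; under {} J still reaches {A,L} ∋ A.
size 1: {L}; under {L} J still reaches {A} ∋ A.
J↔A cannot be blocked by any observed set — no back-door set.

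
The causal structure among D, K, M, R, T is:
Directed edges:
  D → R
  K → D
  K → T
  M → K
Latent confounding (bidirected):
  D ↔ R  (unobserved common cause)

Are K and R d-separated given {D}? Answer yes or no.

Bayes-Ball from K | {D} reaches {M,R,T}.
R ∈ reach(K|{D}) ⇒ K ⊥̸ R | {D}.

No — K and R are d-connected given {D}.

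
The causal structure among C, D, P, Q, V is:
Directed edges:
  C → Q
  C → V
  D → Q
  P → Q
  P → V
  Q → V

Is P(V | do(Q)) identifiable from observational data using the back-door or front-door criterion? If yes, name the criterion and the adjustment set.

P(V|do(Q)): backdoor, adjust for {C, P}.

desc(Q)\{Q}={V}; candidates ⊆ {C,D,P}.
size 0: {}; under {} Q still reaches {C,D,P,V} ∋ V.
size 1: {C}, {D}, {P}; under {C} Q still reaches {D,P,V} ∋ V.
{C,P}: Q⊥V given {C,P} in G with Q→· removed — back-door holds.
P(V|do(Q)) = Σ_{C,P} P(V|Q,C,P)·P(C,P).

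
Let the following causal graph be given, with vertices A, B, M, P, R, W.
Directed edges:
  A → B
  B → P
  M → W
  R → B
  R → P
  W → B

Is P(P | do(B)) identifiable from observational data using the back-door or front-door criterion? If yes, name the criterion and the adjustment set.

desc(B)\{B}={P}; candidates ⊆ {A,M,R,W}.
size 0: {}; under {} B still reaches {A,M,P,R,W} ∋ P.
{R}: B⊥P given {R} in G with B→· removed — back-door holds.
P(P|do(B)) = Σ_{R} P(P|B,R)·P(R).

P(P|do(B)): backdoor, adjust for {R}.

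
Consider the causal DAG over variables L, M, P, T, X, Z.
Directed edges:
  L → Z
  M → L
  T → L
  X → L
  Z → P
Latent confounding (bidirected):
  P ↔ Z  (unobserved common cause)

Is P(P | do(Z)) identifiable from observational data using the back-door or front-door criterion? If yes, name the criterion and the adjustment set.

P(P|do(Z)): not identifiable (no BD/FD set).

desc(Z)\{Z}={P}; candidates ⊆ {L,M,T,X}.
Z↔P: latent back-door arc(s) into Z.
size 0: {}; under {} Z still reaches {L,M,P,T,X} ∋ P.
size 1: {L}, {M}, {T} …(+1); under {L} Z still reaches {P} ∋ P.
size 2: {L,M}, {L,T}, {L,X} …(+3); under {L,M} Z still reaches {P} ∋ P.
Z↔P cannot be blocked by any observed set — no back-door set.
No mediator lies on a directed Z→…→P path.
Neither criterion identifies P(P|do(Z)) in this graph.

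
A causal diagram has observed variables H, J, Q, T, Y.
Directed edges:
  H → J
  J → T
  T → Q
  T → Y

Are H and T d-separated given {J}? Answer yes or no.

Bayes-Ball from H | {J} reaches ∅.
T ∉ reach(H|{J}) ⇒ H ⊥ T | {J}.

Yes — H ⊥ T | {J}.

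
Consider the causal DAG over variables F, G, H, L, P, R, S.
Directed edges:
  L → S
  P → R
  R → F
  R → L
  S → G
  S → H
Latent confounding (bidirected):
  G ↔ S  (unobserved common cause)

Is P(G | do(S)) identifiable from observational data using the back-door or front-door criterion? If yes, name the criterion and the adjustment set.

P(G|do(S)): not identifiable (no BD/FD set).

desc(S)\{S}={G,H}; candidates ⊆ {F,L,P,R}.
S↔G: latent back-door arc(s) into S.
size 0: {}; under {} S still reaches {F,G,L,P,R} ∋ G.
size 1: {F}, {L}, {P} …(+1); under {F} S still reaches {G,L,P,R} ∋ G.
size 2: {F,L}, {F,P}, {F,R} …(+3); under {F,L} S still reaches {G} ∋ G.
S↔G cannot be blocked by any observed set — no back-door set.
No mediator lies on a directed S→…→G path.
Neither criterion identifies P(G|do(S)) in this graph.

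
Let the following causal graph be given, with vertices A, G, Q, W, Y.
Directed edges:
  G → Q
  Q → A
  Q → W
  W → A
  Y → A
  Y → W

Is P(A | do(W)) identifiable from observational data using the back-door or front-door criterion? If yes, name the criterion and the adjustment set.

desc(W)\{W}={A}; candidates ⊆ {G,Q,Y}.
size 0: {}; under {} W still reaches {A,G,Q,Y} ∋ A.
size 1: {G}, {Q}, {Y}; under {G} W still reaches {A,Q,Y} ∋ A.
{Q,Y}: W⊥A given {Q,Y} in G with W→· removed — back-door holds.
P(A|do(W)) = Σ_{Q,Y} P(A|W,Q,Y)·P(Q,Y).

P(A|do(W)): backdoor, adjust for {Q, Y}.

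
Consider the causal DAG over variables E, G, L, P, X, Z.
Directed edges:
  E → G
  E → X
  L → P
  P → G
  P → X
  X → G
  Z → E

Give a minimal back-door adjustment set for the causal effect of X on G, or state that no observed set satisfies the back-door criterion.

desc(X)\{X}={G}; candidates ⊆ {E,L,P,Z}.
size 0: {}; under {} X still reaches {E,G,L,P,Z} ∋ G.
size 1: {E}, {L}, {P} …(+1); under {E} X still reaches {G,L,P} ∋ G.
{E,P}: X⊥G given {E,P} in G with X→· removed — back-door holds.

X→G: minimal back-door set {E, P}.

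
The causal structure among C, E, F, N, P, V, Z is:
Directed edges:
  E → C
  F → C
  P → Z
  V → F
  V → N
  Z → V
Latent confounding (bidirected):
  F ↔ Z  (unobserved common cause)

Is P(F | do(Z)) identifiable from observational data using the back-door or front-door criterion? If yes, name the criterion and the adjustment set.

desc(Z)\{Z}={C,F,N,V}; candidates ⊆ {E,P}.
Z↔F: latent back-door arc(s) into Z.
size 0: {}; under {} Z still reaches {C,F,P} ∋ F.
size 1: {E}, {P}; under {E} Z still reaches {C,F,P} ∋ F.
size 2: {E,P}; under {E,P} Z still reaches {C,F} ∋ F.
Z↔F cannot be blocked by any observed set — no back-door set.
{V}: (i) intercepts every directed Z→F path; (ii) no back-door Z→{V}; (iii) {Z} blocks every back-door {V}→F. Front-door holds.
P(F|do(Z)) = Σ_{V} P(V|Z) Σ_{Z'} P(F|V,Z')P(Z').

P(F|do(Z)): frontdoor, adjust for {V}.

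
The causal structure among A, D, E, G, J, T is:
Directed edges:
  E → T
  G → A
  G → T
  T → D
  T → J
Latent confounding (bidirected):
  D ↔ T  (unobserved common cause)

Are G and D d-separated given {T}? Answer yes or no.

Bayes-Ball from G | {T} reaches {A,D,E}.
D ∈ reach(G|{T}) ⇒ G ⊥̸ D | {T}.

No — G and D are d-connected given {T}.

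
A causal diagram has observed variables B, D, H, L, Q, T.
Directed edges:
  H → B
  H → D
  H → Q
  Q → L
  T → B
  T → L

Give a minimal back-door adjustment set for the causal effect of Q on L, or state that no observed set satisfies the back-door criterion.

desc(Q)\{Q}={L}; candidates ⊆ {B,D,H,T}.
∅: Q⊥L given ∅ in G with Q→· removed — back-door holds.

Q→L: minimal back-door set ∅.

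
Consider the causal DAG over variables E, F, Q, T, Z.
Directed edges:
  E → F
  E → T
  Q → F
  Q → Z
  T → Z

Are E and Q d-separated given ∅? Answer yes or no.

Bayes-Ball from E | ∅ reaches {F,T,Z}.
Q ∉ reach(E|∅) ⇒ E ⊥ Q | ∅.

Yes — E ⊥ Q | ∅.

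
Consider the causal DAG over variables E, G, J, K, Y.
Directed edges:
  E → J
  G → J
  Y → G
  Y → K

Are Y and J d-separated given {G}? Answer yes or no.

Yes — Y ⊥ J | {G}.

Bayes-Ball from Y | {G} reaches {K}.
J ∉ reach(Y|{G}) ⇒ Y ⊥ J | {G}.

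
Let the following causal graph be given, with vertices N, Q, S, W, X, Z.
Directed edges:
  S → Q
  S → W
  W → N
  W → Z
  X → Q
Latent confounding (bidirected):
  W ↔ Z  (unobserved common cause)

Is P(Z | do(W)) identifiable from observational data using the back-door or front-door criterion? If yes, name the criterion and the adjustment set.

desc(W)\{W}={N,Z}; candidates ⊆ {Q,S,X}.
W↔Z: latent back-door arc(s) into W.
size 0: {}; under {} W still reaches {Q,S,Z} ∋ Z.
size 1: {Q}, {S}, {X}; under {Q} W still reaches {S,X,Z} ∋ Z.
size 2: {Q,S}, {Q,X}, {S,X}; under {Q,S} W still reaches {Z} ∋ Z.
W↔Z cannot be blocked by any observed set — no back-door set.
No mediator lies on a directed W→…→Z path.
Neither criterion identifies P(Z|do(W)) in this graph.

P(Z|do(W)): not identifiable (no BD/FD set).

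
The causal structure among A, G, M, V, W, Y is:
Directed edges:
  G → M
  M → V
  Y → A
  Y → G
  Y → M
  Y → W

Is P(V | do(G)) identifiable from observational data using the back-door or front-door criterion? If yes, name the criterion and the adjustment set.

desc(G)\{G}={M,V}; candidates ⊆ {A,W,Y}.
size 0: {}; under {} G still reaches {A,M,V,W,Y} ∋ V.
{Y}: G⊥V given {Y} in G with G→· removed — back-door holds.
P(V|do(G)) = Σ_{Y} P(V|G,Y)·P(Y).

P(V|do(G)): backdoor, adjust for {Y}.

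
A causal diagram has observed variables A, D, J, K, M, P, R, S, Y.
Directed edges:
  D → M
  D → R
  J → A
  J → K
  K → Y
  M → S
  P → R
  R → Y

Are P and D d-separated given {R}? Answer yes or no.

Bayes-Ball from P | {R} reaches {D,M,S}.
D ∈ reach(P|{R}) ⇒ P ⊥̸ D | {R}.

No — P and D are d-connected given {R}.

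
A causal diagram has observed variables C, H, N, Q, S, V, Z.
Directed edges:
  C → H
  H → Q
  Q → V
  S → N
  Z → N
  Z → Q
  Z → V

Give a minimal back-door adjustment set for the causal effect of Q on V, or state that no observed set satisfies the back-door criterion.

desc(Q)\{Q}={V}; candidates ⊆ {C,H,N,S,Z}.
size 0: {}; under {} Q still reaches {C,H,N,V,Z} ∋ V.
{Z}: Q⊥V given {Z} in G with Q→· removed — back-door holds.

Q→V: minimal back-door set {Z}.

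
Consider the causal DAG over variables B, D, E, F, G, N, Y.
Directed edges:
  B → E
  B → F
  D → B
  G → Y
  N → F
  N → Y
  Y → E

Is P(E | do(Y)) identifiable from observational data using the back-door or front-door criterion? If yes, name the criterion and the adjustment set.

P(E|do(Y)): backdoor, adjust for ∅.

desc(Y)\{Y}={E}; candidates ⊆ {B,D,F,G,N}.
∅: Y⊥E given ∅ in G with Y→· removed — back-door holds.
P(E|do(Y)) = P(E|Y) — no adjustment needed.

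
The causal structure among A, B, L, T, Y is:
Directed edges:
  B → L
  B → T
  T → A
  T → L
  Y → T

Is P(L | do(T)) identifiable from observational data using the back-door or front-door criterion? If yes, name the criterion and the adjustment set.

P(L|do(T)): backdoor, adjust for {B}.

desc(T)\{T}={A,L}; candidates ⊆ {B,Y}.
size 0: {}; under {} T still reaches {B,L,Y} ∋ L.
{B}: T⊥L given {B} in G with T→· removed — back-door holds.
P(L|do(T)) = Σ_{B} P(L|T,B)·P(B).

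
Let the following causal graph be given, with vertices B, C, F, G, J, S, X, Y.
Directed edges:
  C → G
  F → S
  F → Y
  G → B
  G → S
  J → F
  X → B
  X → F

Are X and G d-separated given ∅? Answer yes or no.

Bayes-Ball from X | ∅ reaches {B,F,S,Y}.
G ∉ reach(X|∅) ⇒ X ⊥ G | ∅.

Yes — X ⊥ G | ∅.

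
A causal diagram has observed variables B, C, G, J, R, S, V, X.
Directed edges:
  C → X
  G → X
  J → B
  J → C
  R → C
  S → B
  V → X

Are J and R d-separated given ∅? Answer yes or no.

Bayes-Ball from J | ∅ reaches {B,C,X}.
R ∉ reach(J|∅) ⇒ J ⊥ R | ∅.

Yes — J ⊥ R | ∅.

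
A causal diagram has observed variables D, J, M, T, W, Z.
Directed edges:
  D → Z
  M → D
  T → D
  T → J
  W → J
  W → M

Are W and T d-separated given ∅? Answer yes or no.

Yes — W ⊥ T | ∅.

Bayes-Ball from W | ∅ reaches {D,J,M,Z}.
T ∉ reach(W|∅) ⇒ W ⊥ T | ∅.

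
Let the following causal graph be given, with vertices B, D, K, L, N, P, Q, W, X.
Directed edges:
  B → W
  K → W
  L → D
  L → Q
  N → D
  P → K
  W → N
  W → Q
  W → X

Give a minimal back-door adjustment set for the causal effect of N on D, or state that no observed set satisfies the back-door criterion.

N→D: minimal back-door set ∅.

desc(N)\{N}={D}; candidates ⊆ {B,K,L,P,Q,W,X}.
∅: N⊥D given ∅ in G with N→· removed — back-door holds.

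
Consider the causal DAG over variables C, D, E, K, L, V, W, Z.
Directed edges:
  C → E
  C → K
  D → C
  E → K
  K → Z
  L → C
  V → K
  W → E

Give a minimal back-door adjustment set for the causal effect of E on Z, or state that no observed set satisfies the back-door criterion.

E→Z: minimal back-door set {C}.

desc(E)\{E}={K,Z}; candidates ⊆ {C,D,L,V,W}.
size 0: {}; under {} E still reaches {C,D,K,L,W,Z} ∋ Z.
{C}: E⊥Z given {C} in G with E→· removed — back-door holds.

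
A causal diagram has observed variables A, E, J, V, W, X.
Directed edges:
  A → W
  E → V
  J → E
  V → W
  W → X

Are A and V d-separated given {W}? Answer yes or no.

No — A and V are d-connected given {W}.

Bayes-Ball from A | {W} reaches {E,J,V}.
V ∈ reach(A|{W}) ⇒ A ⊥̸ V | {W}.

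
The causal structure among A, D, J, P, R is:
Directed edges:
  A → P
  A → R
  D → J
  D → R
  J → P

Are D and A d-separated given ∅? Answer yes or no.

Yes — D ⊥ A | ∅.

Bayes-Ball from D | ∅ reaches {J,P,R}.
A ∉ reach(D|∅) ⇒ D ⊥ A | ∅.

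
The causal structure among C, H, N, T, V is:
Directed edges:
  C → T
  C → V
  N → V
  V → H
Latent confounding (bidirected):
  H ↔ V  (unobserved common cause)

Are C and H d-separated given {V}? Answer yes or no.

No — C and H are d-connected given {V}.

Bayes-Ball from C | {V} reaches {H,N,T}.
H ∈ reach(C|{V}) ⇒ C ⊥̸ H | {V}.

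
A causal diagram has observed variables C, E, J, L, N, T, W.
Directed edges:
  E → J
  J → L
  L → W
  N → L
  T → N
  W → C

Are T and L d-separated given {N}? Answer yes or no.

Bayes-Ball from T | {N} reaches ∅.
L ∉ reach(T|{N}) ⇒ T ⊥ L | {N}.

Yes — T ⊥ L | {N}.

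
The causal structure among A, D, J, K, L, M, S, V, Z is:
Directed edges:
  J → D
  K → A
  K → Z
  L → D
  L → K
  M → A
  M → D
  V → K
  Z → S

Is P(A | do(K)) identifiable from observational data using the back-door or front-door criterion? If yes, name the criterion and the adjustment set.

P(A|do(K)): backdoor, adjust for ∅.

desc(K)\{K}={A,S,Z}; candidates ⊆ {D,J,L,M,V}.
∅: K⊥A given ∅ in G with K→· removed — back-door holds.
P(A|do(K)) = P(A|K) — no adjustment needed.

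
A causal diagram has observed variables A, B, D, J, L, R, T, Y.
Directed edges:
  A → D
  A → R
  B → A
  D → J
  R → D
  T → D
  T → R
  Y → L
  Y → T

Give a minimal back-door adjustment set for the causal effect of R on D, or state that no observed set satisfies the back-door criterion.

desc(R)\{R}={D,J}; candidates ⊆ {A,B,L,T,Y}.
size 0: {}; under {} R still reaches {A,B,D,J,L,T,Y} ∋ D.
size 1: {A}, {B}, {L} …(+2); under {A} R still reaches {D,J,L,T,Y} ∋ D.
{A,T}: R⊥D given {A,T} in G with R→· removed — back-door holds.

R→D: minimal back-door set {A, T}.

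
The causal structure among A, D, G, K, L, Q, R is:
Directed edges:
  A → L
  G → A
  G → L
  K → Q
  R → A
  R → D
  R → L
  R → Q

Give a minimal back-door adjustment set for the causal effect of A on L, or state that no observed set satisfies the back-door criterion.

desc(A)\{A}={L}; candidates ⊆ {D,G,K,Q,R}.
size 0: {}; under {} A still reaches {D,G,L,Q,R} ∋ L.
size 1: {D}, {G}, {K} …(+2); under {D} A still reaches {G,L,Q,R} ∋ L.
{G,R}: A⊥L given {G,R} in G with A→· removed — back-door holds.

A→L: minimal back-door set {G, R}.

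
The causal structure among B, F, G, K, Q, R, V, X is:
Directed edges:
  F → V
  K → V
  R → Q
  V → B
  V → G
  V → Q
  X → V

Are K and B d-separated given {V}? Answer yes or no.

Bayes-Ball from K | {V} reaches {F,X}.
B ∉ reach(K|{V}) ⇒ K ⊥ B | {V}.

Yes — K ⊥ B | {V}.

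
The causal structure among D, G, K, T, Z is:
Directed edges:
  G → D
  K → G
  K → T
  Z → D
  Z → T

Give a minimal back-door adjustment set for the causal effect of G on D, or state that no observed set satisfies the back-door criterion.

G→D: minimal back-door set ∅.

desc(G)\{G}={D}; candidates ⊆ {K,T,Z}.
∅: G⊥D given ∅ in G with G→· removed — back-door holds.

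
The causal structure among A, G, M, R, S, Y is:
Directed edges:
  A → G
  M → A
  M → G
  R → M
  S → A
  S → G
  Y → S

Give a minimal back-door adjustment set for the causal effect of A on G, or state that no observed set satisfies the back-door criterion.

desc(A)\{A}={G}; candidates ⊆ {M,R,S,Y}.
size 0: {}; under {} A still reaches {G,M,R,S,Y} ∋ G.
size 1: {M}, {R}, {S} …(+1); under {M} A still reaches {G,S,Y} ∋ G.
{M,S}: A⊥G given {M,S} in G with A→· removed — back-door holds.

A→G: minimal back-door set {M, S}.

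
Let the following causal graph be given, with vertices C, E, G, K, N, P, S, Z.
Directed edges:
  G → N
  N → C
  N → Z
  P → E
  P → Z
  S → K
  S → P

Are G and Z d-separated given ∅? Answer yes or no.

Bayes-Ball from G | ∅ reaches {C,N,Z}.
Z ∈ reach(G|∅) ⇒ G ⊥̸ Z | ∅.

No — G and Z are d-connected given ∅.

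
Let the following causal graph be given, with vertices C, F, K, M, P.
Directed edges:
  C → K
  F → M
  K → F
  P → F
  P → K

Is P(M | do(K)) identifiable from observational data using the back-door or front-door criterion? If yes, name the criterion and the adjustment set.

desc(K)\{K}={F,M}; candidates ⊆ {C,P}.
size 0: {}; under {} K still reaches {C,F,M,P} ∋ M.
{P}: K⊥M given {P} in G with K→· removed — back-door holds.
P(M|do(K)) = Σ_{P} P(M|K,P)·P(P).

P(M|do(K)): backdoor, adjust for {P}.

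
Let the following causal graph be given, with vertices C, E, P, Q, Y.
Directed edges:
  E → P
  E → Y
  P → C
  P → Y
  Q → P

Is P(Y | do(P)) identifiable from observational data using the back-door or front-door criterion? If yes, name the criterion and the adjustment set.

desc(P)\{P}={C,Y}; candidates ⊆ {E,Q}.
size 0: {}; under {} P still reaches {E,Q,Y} ∋ Y.
{E}: P⊥Y given {E} in G with P→· removed — back-door holds.
P(Y|do(P)) = Σ_{E} P(Y|P,E)·P(E).

P(Y|do(P)): backdoor, adjust for {E}.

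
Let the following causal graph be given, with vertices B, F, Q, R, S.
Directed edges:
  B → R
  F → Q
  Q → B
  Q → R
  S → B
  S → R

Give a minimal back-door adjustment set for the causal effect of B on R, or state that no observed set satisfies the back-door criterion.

desc(B)\{B}={R}; candidates ⊆ {F,Q,S}.
size 0: {}; under {} B still reaches {F,Q,R,S} ∋ R.
size 1: {F}, {Q}, {S}; under {F} B still reaches {Q,R,S} ∋ R.
{Q,S}: B⊥R given {Q,S} in G with B→· removed — back-door holds.

B→R: minimal back-door set {Q, S}.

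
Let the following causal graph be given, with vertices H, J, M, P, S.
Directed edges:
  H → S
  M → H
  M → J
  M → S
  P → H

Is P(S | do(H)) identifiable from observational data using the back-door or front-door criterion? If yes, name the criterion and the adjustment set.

desc(H)\{H}={S}; candidates ⊆ {J,M,P}.
size 0: {}; under {} H still reaches {J,M,P,S} ∋ S.
{M}: H⊥S given {M} in G with H→· removed — back-door holds.
P(S|do(H)) = Σ_{M} P(S|H,M)·P(M).

P(S|do(H)): backdoor, adjust for {M}.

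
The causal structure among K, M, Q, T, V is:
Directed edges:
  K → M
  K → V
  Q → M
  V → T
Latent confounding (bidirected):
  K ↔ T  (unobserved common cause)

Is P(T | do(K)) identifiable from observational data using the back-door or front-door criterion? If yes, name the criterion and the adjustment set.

P(T|do(K)): frontdoor, adjust for {V}.

desc(K)\{K}={M,T,V}; candidates ⊆ {Q}.
K↔T: latent back-door arc(s) into K.
size 0: {}; under {} K still reaches {T} ∋ T.
size 1: {Q}; under {Q} K still reaches {T} ∋ T.
K↔T cannot be blocked by any observed set — no back-door set.
{V}: (i) intercepts every directed K→T path; (ii) no back-door K→{V}; (iii) {K} blocks every back-door {V}→T. Front-door holds.
P(T|do(K)) = Σ_{V} P(V|K) Σ_{K'} P(T|V,K')P(K').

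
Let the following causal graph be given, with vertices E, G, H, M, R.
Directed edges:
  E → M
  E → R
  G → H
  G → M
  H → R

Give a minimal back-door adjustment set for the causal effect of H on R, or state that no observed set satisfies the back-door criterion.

desc(H)\{H}={R}; candidates ⊆ {E,G,M}.
∅: H⊥R given ∅ in G with H→· removed — back-door holds.

H→R: minimal back-door set ∅.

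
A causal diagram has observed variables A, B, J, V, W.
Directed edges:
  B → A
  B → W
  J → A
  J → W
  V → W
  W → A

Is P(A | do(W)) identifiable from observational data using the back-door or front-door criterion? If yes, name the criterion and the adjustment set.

desc(W)\{W}={A}; candidates ⊆ {B,J,V}.
size 0: {}; under {} W still reaches {A,B,J,V} ∋ A.
size 1: {B}, {J}, {V}; under {B} W still reaches {A,J,V} ∋ A.
{B,J}: W⊥A given {B,J} in G with W→· removed — back-door holds.
P(A|do(W)) = Σ_{B,J} P(A|W,B,J)·P(B,J).

P(A|do(W)): backdoor, adjust for {B, J}.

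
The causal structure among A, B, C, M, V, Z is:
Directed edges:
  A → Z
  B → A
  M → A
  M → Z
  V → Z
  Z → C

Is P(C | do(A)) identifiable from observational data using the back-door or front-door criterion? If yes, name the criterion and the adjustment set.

desc(A)\{A}={C,Z}; candidates ⊆ {B,M,V}.
size 0: {}; under {} A still reaches {B,C,M,Z} ∋ C.
{M}: A⊥C given {M} in G with A→· removed — back-door holds.
P(C|do(A)) = Σ_{M} P(C|A,M)·P(M).

P(C|do(A)): backdoor, adjust for {M}.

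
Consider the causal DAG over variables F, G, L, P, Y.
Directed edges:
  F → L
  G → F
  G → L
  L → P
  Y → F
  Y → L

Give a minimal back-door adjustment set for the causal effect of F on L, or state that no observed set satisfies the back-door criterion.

F→L: minimal back-door set {G, Y}.

desc(F)\{F}={L,P}; candidates ⊆ {G,Y}.
size 0: {}; under {} F still reaches {G,L,P,Y} ∋ L.
size 1: {G}, {Y}; under {G} F still reaches {L,P,Y} ∋ L.
{G,Y}: F⊥L given {G,Y} in G with F→· removed — back-door holds.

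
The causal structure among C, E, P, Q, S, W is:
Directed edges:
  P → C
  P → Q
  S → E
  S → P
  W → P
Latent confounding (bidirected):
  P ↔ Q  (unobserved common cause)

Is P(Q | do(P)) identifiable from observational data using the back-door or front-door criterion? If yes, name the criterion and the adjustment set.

desc(P)\{P}={C,Q}; candidates ⊆ {E,S,W}.
P↔Q: latent back-door arc(s) into P.
size 0: {}; under {} P still reaches {E,Q,S,W} ∋ Q.
size 1: {E}, {S}, {W}; under {E} P still reaches {Q,S,W} ∋ Q.
size 2: {E,S}, {E,W}, {S,W}; under {E,S} P still reaches {Q,W} ∋ Q.
P↔Q cannot be blocked by any observed set — no back-door set.
No mediator lies on a directed P→…→Q path.
Neither criterion identifies P(Q|do(P)) in this graph.

P(Q|do(P)): not identifiable (no BD/FD set).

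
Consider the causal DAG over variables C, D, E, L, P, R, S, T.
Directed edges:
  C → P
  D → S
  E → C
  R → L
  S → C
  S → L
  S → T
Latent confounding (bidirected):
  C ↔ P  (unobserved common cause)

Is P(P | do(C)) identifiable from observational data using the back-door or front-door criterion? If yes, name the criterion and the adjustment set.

P(P|do(C)): not identifiable (no BD/FD set).

desc(C)\{C}={P}; candidates ⊆ {D,E,L,R,S,T}.
C↔P: latent back-door arc(s) into C.
size 0: {}; under {} C still reaches {D,E,L,P,S,T} ∋ P.
size 1: {D}, {E}, {L} …(+3); under {D} C still reaches {E,L,P,S,T} ∋ P.
size 2: {D,E}, {D,L}, {D,R} …(+12); under {D,E} C still reaches {L,P,S,T} ∋ P.
C↔P cannot be blocked by any observed set — no back-door set.
No mediator lies on a directed C→…→P path.
Neither criterion identifies P(P|do(C)) in this graph.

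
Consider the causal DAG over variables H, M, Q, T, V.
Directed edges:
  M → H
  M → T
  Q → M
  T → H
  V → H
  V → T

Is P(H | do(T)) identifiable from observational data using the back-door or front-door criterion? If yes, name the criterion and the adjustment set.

P(H|do(T)): backdoor, adjust for {M, V}.

desc(T)\{T}={H}; candidates ⊆ {M,Q,V}.
size 0: {}; under {} T still reaches {H,M,Q,V} ∋ H.
size 1: {M}, {Q}, {V}; under {M} T still reaches {H,V} ∋ H.
{M,V}: T⊥H given {M,V} in G with T→· removed — back-door holds.
P(H|do(T)) = Σ_{M,V} P(H|T,M,V)·P(M,V).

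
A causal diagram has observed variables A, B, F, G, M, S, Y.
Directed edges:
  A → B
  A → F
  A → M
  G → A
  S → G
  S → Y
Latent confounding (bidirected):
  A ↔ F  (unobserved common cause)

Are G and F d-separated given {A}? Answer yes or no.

Bayes-Ball from G | {A} reaches {F,S,Y}.
F ∈ reach(G|{A}) ⇒ G ⊥̸ F | {A}.

No — G and F are d-connected given {A}.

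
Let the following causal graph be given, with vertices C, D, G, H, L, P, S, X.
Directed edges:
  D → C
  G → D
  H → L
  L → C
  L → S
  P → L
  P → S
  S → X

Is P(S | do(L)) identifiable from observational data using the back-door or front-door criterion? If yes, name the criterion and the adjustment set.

desc(L)\{L}={C,S,X}; candidates ⊆ {D,G,H,P}.
size 0: {}; under {} L still reaches {H,P,S,X} ∋ S.
{P}: L⊥S given {P} in G with L→· removed — back-door holds.
P(S|do(L)) = Σ_{P} P(S|L,P)·P(P).

P(S|do(L)): backdoor, adjust for {P}.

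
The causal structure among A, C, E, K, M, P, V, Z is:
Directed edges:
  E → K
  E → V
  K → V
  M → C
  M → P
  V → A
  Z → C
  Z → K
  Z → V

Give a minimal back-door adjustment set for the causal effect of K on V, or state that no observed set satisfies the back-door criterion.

desc(K)\{K}={A,V}; candidates ⊆ {C,E,M,P,Z}.
size 0: {}; under {} K still reaches {A,C,E,V,Z} ∋ V.
size 1: {C}, {E}, {M} …(+2); under {C} K still reaches {A,E,M,P,V,Z} ∋ V.
{E,Z}: K⊥V given {E,Z} in G with K→· removed — back-door holds.

K→V: minimal back-door set {E, Z}.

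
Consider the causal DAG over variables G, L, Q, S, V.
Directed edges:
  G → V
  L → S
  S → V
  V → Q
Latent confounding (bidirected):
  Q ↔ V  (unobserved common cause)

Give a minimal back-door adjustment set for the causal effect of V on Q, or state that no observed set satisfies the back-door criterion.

desc(V)\{V}={Q}; candidates ⊆ {G,L,S}.
V↔Q: latent back-door arc(s) into V.
size 0: {}; under {} V still reaches {G,L,Q,S} ∋ Q.
size 1: {G}, {L}, {S}; under {G} V still reaches {L,Q,S} ∋ Q.
size 2: {G,L}, {G,S}, {L,S}; under {G,L} V still reaches {Q,S} ∋ Q.
V↔Q cannot be blocked by any observed set — no back-door set.

V→Q: no observed back-door set.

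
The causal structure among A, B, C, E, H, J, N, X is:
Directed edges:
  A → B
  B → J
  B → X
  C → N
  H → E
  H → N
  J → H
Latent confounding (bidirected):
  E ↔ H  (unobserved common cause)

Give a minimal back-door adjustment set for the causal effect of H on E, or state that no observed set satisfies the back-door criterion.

desc(H)\{H}={E,N}; candidates ⊆ {A,B,C,J,X}.
H↔E: latent back-door arc(s) into H.
size 0: {}; under {} H still reaches {A,B,E,J,X} ∋ E.
size 1: {A}, {B}, {C} …(+2); under {A} H still reaches {B,E,J,X} ∋ E.
size 2: {A,B}, {A,C}, {A,J} …(+7); under {A,B} H still reaches {E,J} ∋ E.
H↔E cannot be blocked by any observed set — no back-door set.

H→E: no observed back-door set.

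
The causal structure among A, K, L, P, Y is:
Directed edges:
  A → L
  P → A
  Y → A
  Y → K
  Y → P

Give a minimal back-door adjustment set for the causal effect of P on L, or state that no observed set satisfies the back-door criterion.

P→L: minimal back-door set {Y}.

desc(P)\{P}={A,L}; candidates ⊆ {K,Y}.
size 0: {}; under {} P still reaches {A,K,L,Y} ∋ L.
{Y}: P⊥L given {Y} in G with P→· removed — back-door holds.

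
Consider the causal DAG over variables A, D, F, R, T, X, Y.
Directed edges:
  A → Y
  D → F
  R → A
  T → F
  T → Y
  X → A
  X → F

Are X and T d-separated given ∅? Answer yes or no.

Bayes-Ball from X | ∅ reaches {A,F,Y}.
T ∉ reach(X|∅) ⇒ X ⊥ T | ∅.

Yes — X ⊥ T | ∅.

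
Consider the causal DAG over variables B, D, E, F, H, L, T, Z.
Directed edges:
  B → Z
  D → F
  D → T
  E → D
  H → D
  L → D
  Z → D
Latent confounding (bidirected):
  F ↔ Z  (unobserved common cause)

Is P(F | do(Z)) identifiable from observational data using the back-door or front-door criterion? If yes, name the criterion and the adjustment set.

desc(Z)\{Z}={D,F,T}; candidates ⊆ {B,E,H,L}.
Z↔F: latent back-door arc(s) into Z.
size 0: {}; under {} Z still reaches {B,F} ∋ F.
size 1: {B}, {E}, {H} …(+1); under {B} Z still reaches {F} ∋ F.
size 2: {B,E}, {B,H}, {B,L} …(+3); under {B,E} Z still reaches {F} ∋ F.
Z↔F cannot be blocked by any observed set — no back-door set.
{D}: (i) intercepts every directed Z→F path; (ii) no back-door Z→{D}; (iii) {Z} blocks every back-door {D}→F. Front-door holds.
P(F|do(Z)) = Σ_{D} P(D|Z) Σ_{Z'} P(F|D,Z')P(Z').

P(F|do(Z)): frontdoor, adjust for {D}.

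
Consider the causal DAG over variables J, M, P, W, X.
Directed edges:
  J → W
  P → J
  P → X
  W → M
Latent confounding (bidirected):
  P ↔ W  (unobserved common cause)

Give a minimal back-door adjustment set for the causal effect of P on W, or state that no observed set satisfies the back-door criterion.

P→W: no observed back-door set.

desc(P)\{P}={J,M,W,X}; candidates ⊆ {—}.
P↔W: latent back-door arc(s) into P.
size 0: {}; under {} P still reaches {M,W} ∋ W.
P↔W cannot be blocked by any observed set — no back-door set.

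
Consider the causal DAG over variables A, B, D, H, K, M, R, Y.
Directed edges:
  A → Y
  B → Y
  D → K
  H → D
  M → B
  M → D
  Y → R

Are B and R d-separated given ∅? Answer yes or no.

No — B and R are d-connected given ∅.

Bayes-Ball from B | ∅ reaches {D,K,M,R,Y}.
R ∈ reach(B|∅) ⇒ B ⊥̸ R | ∅.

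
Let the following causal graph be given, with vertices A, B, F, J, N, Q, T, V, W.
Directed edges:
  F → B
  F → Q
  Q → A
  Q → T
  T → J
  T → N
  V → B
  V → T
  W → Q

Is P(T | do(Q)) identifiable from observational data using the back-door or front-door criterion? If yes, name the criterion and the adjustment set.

desc(Q)\{Q}={A,J,N,T}; candidates ⊆ {B,F,V,W}.
∅: Q⊥T given ∅ in G with Q→· removed — back-door holds.
P(T|do(Q)) = P(T|Q) — no adjustment needed.

P(T|do(Q)): backdoor, adjust for ∅.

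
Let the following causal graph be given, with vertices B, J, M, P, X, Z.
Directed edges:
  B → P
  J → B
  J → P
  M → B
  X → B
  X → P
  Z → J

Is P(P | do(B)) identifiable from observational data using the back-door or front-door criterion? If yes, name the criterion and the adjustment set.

P(P|do(B)): backdoor, adjust for {J, X}.

desc(B)\{B}={P}; candidates ⊆ {J,M,X,Z}.
size 0: {}; under {} B still reaches {J,M,P,X,Z} ∋ P.
size 1: {J}, {M}, {X} …(+1); under {J} B still reaches {M,P,X} ∋ P.
{J,X}: B⊥P given {J,X} in G with B→· removed — back-door holds.
P(P|do(B)) = Σ_{J,X} P(P|B,J,X)·P(J,X).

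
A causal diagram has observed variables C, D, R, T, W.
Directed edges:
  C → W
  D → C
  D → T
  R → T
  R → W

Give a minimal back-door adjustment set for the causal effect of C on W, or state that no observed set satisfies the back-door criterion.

desc(C)\{C}={W}; candidates ⊆ {D,R,T}.
∅: C⊥W given ∅ in G with C→· removed — back-door holds.

C→W: minimal back-door set ∅.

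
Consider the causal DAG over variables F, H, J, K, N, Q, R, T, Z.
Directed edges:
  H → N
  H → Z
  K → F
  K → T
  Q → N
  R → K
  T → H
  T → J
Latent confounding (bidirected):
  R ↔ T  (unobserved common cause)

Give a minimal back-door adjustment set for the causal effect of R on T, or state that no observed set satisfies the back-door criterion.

desc(R)\{R}={F,H,J,K,N,T,Z}; candidates ⊆ {Q}.
R↔T: latent back-door arc(s) into R.
size 0: {}; under {} R still reaches {H,J,N,T,Z} ∋ T.
size 1: {Q}; under {Q} R still reaches {H,J,N,T,Z} ∋ T.
R↔T cannot be blocked by any observed set — no back-door set.

R→T: no observed back-door set.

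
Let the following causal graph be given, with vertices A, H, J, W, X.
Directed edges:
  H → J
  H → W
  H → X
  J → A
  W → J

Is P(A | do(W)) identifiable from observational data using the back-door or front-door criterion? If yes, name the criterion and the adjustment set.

desc(W)\{W}={A,J}; candidates ⊆ {H,X}.
size 0: {}; under {} W still reaches {A,H,J,X} ∋ A.
{H}: W⊥A given {H} in G with W→· removed — back-door holds.
P(A|do(W)) = Σ_{H} P(A|W,H)·P(H).

P(A|do(W)): backdoor, adjust for {H}.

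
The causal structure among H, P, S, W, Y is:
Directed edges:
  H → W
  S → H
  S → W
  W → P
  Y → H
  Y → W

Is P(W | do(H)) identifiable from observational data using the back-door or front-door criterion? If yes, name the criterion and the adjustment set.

desc(H)\{H}={P,W}; candidates ⊆ {S,Y}.
size 0: {}; under {} H still reaches {P,S,W,Y} ∋ W.
size 1: {S}, {Y}; under {S} H still reaches {P,W,Y} ∋ W.
{S,Y}: H⊥W given {S,Y} in G with H→· removed — back-door holds.
P(W|do(H)) = Σ_{S,Y} P(W|H,S,Y)·P(S,Y).

P(W|do(H)): backdoor, adjust for {S, Y}.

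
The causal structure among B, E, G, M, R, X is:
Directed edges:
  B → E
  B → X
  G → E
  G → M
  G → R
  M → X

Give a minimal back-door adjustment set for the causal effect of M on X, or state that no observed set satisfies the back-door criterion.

desc(M)\{M}={X}; candidates ⊆ {B,E,G,R}.
∅: M⊥X given ∅ in G with M→· removed — back-door holds.

M→X: minimal back-door set ∅.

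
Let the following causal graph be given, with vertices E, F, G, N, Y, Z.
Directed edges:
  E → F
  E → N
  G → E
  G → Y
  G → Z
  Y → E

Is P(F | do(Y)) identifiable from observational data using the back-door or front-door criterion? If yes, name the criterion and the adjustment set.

P(F|do(Y)): backdoor, adjust for {G}.

desc(Y)\{Y}={E,F,N}; candidates ⊆ {G,Z}.
size 0: {}; under {} Y still reaches {E,F,G,N,Z} ∋ F.
{G}: Y⊥F given {G} in G with Y→· removed — back-door holds.
P(F|do(Y)) = Σ_{G} P(F|Y,G)·P(G).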